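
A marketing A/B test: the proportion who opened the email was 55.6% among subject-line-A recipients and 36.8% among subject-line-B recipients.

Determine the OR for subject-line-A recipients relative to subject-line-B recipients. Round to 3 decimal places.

odds, subject-line-A recipients = 0.5560/0.4440 = 1.2523
odds, subject-line-B recipients = 0.3680/0.6320 = 0.5823
OR = 1.2523 / 0.5823 = 2.151

2.151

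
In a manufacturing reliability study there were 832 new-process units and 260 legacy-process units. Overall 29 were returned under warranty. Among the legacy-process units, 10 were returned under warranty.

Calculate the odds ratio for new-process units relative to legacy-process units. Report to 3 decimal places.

new-process units with the outcome: 29 − 10 = 19
new-process units without the outcome: 832 − 19 = 813
legacy-process units without the outcome: 260 − 10 = 250
OR = (19 × 250) / (813 × 10) = 4750/8130 ≈ 0.584

0.584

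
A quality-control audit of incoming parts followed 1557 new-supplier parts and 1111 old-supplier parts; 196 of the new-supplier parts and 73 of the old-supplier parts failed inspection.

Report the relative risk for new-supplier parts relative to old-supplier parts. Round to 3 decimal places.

1.916

risk, new-supplier parts = 196/1557 = 0.1259
risk, old-supplier parts = 73/1111 = 0.0657
RR = 0.1259 / 0.0657 = 1.916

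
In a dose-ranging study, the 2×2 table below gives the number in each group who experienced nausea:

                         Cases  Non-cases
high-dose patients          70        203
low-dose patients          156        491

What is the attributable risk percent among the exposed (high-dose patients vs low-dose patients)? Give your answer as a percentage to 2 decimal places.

AR%: 5.97%

risk, high-dose patients = 70/273 = 0.2564
risk, low-dose patients = 156/647 = 0.2411
AR% = (0.2564 − 0.2411) / 0.2564 = 0.0597 → 5.97%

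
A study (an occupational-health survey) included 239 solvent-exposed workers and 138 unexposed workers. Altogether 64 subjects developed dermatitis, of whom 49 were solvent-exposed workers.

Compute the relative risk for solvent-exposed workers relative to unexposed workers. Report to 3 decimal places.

RR = 1.886

solvent-exposed workers without the outcome: 239 − 49 = 190
unexposed workers with the outcome: 64 − 49 = 15
unexposed workers without the outcome: 138 − 15 = 123
risk, solvent-exposed workers = 49/239 = 0.2050
risk, unexposed workers = 15/138 = 0.1087
RR = 0.2050 / 0.1087 = 1.886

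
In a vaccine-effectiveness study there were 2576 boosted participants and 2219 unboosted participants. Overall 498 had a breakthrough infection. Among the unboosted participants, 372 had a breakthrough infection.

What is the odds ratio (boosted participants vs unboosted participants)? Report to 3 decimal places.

OR ≈ 0.255

boosted participants with the outcome: 498 − 372 = 126
boosted participants without the outcome: 2576 − 126 = 2450
unboosted participants without the outcome: 2219 − 372 = 1847
OR = (126 × 1847) / (2450 × 372) = 232722/911400 ≈ 0.255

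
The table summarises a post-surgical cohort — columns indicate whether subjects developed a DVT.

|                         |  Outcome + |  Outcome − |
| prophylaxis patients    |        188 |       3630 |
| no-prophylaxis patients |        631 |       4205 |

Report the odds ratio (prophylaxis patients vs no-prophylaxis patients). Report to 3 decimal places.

OR = (188 × 4205) / (3630 × 631) = 790540/2290530 ≈ 0.345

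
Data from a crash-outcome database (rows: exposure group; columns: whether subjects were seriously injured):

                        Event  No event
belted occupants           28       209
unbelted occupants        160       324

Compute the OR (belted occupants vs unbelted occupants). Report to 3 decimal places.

OR = (28 × 324) / (209 × 160) = 9072/33440 ≈ 0.271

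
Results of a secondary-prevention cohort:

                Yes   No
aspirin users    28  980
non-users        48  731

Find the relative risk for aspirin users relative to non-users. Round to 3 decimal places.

risk, aspirin users = 28/1008 = 0.02778
risk, non-users = 48/779 = 0.06162
RR = 0.02778 / 0.06162 = 0.451

RR: 0.451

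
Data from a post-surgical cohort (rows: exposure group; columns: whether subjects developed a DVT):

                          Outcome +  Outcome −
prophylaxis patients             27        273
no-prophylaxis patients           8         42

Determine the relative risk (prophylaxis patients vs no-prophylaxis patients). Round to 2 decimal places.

RR ≈ 0.56

risk, prophylaxis patients = 27/300 = 0.0900
risk, no-prophylaxis patients = 8/50 = 0.1600
RR = 0.0900 / 0.1600 = 0.56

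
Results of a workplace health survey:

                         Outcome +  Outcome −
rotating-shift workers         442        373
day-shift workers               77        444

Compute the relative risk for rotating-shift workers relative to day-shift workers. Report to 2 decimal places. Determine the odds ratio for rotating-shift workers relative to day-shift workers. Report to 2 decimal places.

risk, rotating-shift workers = 442/815 = 0.5423
risk, day-shift workers = 77/521 = 0.1478
RR = 0.5423 / 0.1478 = 3.67
odds, rotating-shift workers = 442/373 = 1.1850
odds, day-shift workers = 77/444 = 0.1734
OR = 1.1850 / 0.1734 = 6.83

RR = 3.67; OR = 6.83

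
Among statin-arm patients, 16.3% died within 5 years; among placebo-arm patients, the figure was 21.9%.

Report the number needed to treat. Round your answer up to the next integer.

18

absolute risk difference = 0.056000
1 / 0.056000 = 17.857 → round up → 18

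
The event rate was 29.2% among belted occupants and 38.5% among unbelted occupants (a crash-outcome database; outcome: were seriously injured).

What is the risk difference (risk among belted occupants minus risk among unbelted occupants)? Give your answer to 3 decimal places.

risk difference = 0.2920 − 0.3850 = -0.093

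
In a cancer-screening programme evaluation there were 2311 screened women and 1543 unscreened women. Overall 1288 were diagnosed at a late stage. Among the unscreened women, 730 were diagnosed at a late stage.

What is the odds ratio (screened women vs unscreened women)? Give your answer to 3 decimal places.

screened women with the outcome: 1288 − 730 = 558
screened women without the outcome: 2311 − 558 = 1753
unscreened women without the outcome: 1543 − 730 = 813
OR = (558 × 813) / (1753 × 730) = 453654/1279690 ≈ 0.355

0.355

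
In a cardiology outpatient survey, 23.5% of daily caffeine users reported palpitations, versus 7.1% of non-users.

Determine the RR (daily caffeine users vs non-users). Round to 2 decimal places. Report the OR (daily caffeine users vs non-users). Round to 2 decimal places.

RR = 3.31; OR = 4.02

RR = 0.2350 / 0.0710 = 3.31
odds, daily caffeine users = 0.2350/0.7650 = 0.3072
odds, non-users = 0.0710/0.9290 = 0.0764
OR = 0.3072 / 0.0764 = 4.02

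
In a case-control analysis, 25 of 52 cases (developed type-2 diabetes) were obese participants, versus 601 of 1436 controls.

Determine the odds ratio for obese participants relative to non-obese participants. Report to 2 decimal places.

OR = (25 × 835) / (601 × 27) = 20875/16227 ≈ 1.29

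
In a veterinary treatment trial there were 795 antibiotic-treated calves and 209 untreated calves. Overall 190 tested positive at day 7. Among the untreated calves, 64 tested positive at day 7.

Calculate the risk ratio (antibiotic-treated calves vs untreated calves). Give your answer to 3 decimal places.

antibiotic-treated calves with the outcome: 190 − 64 = 126
antibiotic-treated calves without the outcome: 795 − 126 = 669
untreated calves without the outcome: 209 − 64 = 145
risk, antibiotic-treated calves = 126/795 = 0.1585
risk, untreated calves = 64/209 = 0.3062
RR = 0.1585 / 0.3062 = 0.518

0.518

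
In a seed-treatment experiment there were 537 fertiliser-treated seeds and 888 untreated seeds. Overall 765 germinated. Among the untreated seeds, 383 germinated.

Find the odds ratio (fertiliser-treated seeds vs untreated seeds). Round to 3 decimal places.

fertiliser-treated seeds with the outcome: 765 − 383 = 382
fertiliser-treated seeds without the outcome: 537 − 382 = 155
untreated seeds without the outcome: 888 − 383 = 505
OR = (382 × 505) / (155 × 383) = 192910/59365 ≈ 3.250

3.250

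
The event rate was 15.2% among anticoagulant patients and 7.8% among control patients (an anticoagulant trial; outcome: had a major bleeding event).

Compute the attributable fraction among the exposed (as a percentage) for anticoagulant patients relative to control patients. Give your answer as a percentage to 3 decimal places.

AR% = (0.1520 − 0.0780) / 0.1520 = 0.4868 → 48.684%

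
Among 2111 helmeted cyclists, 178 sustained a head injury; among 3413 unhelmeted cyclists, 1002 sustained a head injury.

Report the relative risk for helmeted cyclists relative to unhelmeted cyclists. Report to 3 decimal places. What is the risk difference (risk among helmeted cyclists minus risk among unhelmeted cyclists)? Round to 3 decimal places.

RR = 0.287; RD = -0.209

risk, helmeted cyclists = 178/2111 = 0.0843
risk, unhelmeted cyclists = 1002/3413 = 0.2936
RR = 0.0843 / 0.2936 = 0.287
risk difference = 0.0843 − 0.2936 = -0.209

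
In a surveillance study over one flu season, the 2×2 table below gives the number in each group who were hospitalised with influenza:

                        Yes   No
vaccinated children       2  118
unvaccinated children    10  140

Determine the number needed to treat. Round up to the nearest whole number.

20

risk, vaccinated children = 2/120 = 0.016667
risk, unvaccinated children = 10/150 = 0.066667
absolute risk difference = 0.050000
1 / 0.050000 = 20.000 → round up → 20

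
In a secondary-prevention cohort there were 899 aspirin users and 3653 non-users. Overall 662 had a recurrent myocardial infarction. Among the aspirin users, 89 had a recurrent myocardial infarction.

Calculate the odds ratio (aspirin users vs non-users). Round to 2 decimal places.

0.59

aspirin users without the outcome: 899 − 89 = 810
non-users with the outcome: 662 − 89 = 573
non-users without the outcome: 3653 − 573 = 3080
OR = (89 × 3080) / (810 × 573) = 274120/464130 ≈ 0.59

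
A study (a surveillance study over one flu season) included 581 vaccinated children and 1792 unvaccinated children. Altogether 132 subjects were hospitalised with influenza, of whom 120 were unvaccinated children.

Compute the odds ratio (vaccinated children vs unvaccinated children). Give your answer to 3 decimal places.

vaccinated children with the outcome: 132 − 120 = 12
vaccinated children without the outcome: 581 − 12 = 569
unvaccinated children without the outcome: 1792 − 120 = 1672
odds, vaccinated children = 12/569 = 0.02109
odds, unvaccinated children = 120/1672 = 0.07177
OR = 0.02109 / 0.07177 = 0.294

0.294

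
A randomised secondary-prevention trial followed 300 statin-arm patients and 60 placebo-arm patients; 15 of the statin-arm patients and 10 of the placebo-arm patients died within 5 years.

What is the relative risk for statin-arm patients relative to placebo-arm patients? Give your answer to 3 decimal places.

0.300

risk, statin-arm patients = 15/300 = 0.0500
risk, placebo-arm patients = 10/60 = 0.1667
RR = 0.0500 / 0.1667 = 0.300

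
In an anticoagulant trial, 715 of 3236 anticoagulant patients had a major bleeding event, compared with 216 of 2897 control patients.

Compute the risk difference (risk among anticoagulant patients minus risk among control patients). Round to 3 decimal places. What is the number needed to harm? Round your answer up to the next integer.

RD = 0.146; NNH = 7

risk, anticoagulant patients = 715/3236 = 0.2210
risk, control patients = 216/2897 = 0.0746
risk difference = 0.2210 − 0.0746 = 0.146
absolute risk difference = 0.146392
1 / 0.146392 = 6.831 → round up → 7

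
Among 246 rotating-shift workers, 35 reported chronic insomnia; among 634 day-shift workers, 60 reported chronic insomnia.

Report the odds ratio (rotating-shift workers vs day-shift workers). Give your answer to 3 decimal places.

OR = (35 × 574) / (211 × 60) = 20090/12660 ≈ 1.587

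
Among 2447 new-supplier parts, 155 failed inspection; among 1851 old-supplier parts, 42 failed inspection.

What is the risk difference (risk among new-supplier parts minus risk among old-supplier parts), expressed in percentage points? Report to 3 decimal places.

risk, new-supplier parts = 155/2447 = 0.06334
risk, old-supplier parts = 42/1851 = 0.02269
risk difference = 0.06334 − 0.02269 = 0.04065 → 4.065 percentage points

4.065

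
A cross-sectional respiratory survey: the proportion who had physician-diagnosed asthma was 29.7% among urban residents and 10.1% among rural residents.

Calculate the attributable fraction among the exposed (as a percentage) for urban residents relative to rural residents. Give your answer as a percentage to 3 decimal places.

AR% = (0.2970 − 0.1010) / 0.2970 = 0.6599 → 65.993%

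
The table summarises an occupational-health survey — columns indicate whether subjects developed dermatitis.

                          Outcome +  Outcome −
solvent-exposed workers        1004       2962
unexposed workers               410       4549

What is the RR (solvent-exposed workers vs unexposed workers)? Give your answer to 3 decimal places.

RR = 3.062

risk, solvent-exposed workers = 1004/3966 = 0.2532
risk, unexposed workers = 410/4959 = 0.0827
RR = 0.2532 / 0.0827 = 3.062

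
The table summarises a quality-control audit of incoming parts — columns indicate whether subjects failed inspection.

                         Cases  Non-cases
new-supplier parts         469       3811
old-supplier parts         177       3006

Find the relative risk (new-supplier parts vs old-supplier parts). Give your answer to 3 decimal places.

RR = 1.971

risk, new-supplier parts = 469/4280 = 0.1096
risk, old-supplier parts = 177/3183 = 0.0556
RR = 0.1096 / 0.0556 = 1.971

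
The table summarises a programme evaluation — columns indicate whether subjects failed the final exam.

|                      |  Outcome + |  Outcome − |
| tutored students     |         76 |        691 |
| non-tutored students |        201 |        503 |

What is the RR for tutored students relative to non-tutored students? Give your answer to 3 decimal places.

RR: 0.347

risk, tutored students = 76/767 = 0.0991
risk, non-tutored students = 201/704 = 0.2855
RR = 0.0991 / 0.2855 = 0.347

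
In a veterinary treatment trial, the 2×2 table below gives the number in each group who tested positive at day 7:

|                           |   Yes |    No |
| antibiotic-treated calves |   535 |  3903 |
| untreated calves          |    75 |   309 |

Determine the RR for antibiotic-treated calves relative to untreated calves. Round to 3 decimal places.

0.617

risk, antibiotic-treated calves = 535/4438 = 0.1205
risk, untreated calves = 75/384 = 0.1953
RR = 0.1205 / 0.1953 = 0.617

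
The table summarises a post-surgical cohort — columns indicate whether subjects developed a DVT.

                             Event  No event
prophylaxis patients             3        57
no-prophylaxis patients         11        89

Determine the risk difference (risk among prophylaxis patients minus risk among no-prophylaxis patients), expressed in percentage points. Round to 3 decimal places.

RD: -6.000

risk, prophylaxis patients = 3/60 = 0.0500
risk, no-prophylaxis patients = 11/100 = 0.1100
risk difference = 0.0500 − 0.1100 = -0.0600 → -6.000 percentage points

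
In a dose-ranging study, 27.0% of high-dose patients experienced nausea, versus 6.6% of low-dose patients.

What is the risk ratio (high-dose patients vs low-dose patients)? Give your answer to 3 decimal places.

RR = 0.2700 / 0.0660 = 4.091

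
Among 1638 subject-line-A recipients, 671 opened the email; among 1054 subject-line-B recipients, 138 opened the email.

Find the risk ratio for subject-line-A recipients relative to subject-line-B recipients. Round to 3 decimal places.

risk, subject-line-A recipients = 671/1638 = 0.4096
risk, subject-line-B recipients = 138/1054 = 0.1309
RR = 0.4096 / 0.1309 = 3.129

RR: 3.129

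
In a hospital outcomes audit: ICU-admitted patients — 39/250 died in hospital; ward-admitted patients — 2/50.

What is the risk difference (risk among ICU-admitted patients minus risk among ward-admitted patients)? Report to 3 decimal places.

RD = 0.116

risk, ICU-admitted patients = 39/250 = 0.15600
risk, ward-admitted patients = 2/50 = 0.04000
risk difference = 0.15600 − 0.04000 = 0.116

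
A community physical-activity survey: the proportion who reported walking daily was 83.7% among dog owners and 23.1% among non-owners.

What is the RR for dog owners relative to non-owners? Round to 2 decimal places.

RR = 0.8370 / 0.2310 = 3.62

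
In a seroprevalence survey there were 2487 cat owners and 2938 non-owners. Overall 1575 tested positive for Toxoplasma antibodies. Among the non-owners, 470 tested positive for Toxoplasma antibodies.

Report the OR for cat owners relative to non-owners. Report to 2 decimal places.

OR = 4.20

cat owners with the outcome: 1575 − 470 = 1105
cat owners without the outcome: 2487 − 1105 = 1382
non-owners without the outcome: 2938 − 470 = 2468
OR = (1105 × 2468) / (1382 × 470) = 2727140/649540 ≈ 4.20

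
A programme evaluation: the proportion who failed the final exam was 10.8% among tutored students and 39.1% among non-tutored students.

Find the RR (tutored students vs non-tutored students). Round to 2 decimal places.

RR = 0.1080 / 0.3910 = 0.28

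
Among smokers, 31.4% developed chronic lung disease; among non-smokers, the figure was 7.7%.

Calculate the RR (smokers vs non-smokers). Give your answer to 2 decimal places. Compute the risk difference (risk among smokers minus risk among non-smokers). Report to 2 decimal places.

RR = 4.08; RD = 0.24

RR = 0.3140 / 0.0770 = 4.08
risk difference = 0.3140 − 0.0770 = 0.24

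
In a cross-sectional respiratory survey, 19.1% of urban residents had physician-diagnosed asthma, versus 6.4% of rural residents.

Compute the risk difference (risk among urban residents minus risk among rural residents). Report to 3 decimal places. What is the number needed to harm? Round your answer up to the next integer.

RD = 0.127; NNH = 8

risk difference = 0.1910 − 0.0640 = 0.127
absolute risk difference = 0.127000
1 / 0.127000 = 7.874 → round up → 8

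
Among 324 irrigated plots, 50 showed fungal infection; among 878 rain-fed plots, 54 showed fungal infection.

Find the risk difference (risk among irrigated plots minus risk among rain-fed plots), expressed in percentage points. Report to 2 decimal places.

risk, irrigated plots = 50/324 = 0.1543
risk, rain-fed plots = 54/878 = 0.0615
risk difference = 0.1543 − 0.0615 = 0.0928 → 9.28 percentage points

RD ≈ 9.28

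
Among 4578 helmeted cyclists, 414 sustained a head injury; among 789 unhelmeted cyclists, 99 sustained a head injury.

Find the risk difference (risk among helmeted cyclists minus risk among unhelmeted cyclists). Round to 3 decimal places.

RD = -0.035

risk, helmeted cyclists = 414/4578 = 0.0904
risk, unhelmeted cyclists = 99/789 = 0.1255
risk difference = 0.0904 − 0.1255 = -0.035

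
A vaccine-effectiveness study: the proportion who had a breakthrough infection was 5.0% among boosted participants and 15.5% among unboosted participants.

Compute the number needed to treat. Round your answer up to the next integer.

NNT ≈ 10

absolute risk difference = 0.105000
1 / 0.105000 = 9.524 → round up → 10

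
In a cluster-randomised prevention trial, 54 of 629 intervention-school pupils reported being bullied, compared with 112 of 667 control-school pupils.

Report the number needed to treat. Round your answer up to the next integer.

risk, intervention-school pupils = 54/629 = 0.085851
risk, control-school pupils = 112/667 = 0.167916
absolute risk difference = 0.082065
1 / 0.082065 = 12.185 → round up → 13

NNT ≈ 13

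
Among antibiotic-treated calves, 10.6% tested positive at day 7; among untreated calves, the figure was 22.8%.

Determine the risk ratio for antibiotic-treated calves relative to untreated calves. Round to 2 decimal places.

RR = 0.1060 / 0.2280 = 0.46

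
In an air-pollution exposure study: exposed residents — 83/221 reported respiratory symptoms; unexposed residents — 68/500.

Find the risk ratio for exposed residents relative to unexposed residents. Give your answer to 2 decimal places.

RR ≈ 2.76

risk, exposed residents = 83/221 = 0.3756
risk, unexposed residents = 68/500 = 0.1360
RR = 0.3756 / 0.1360 = 2.76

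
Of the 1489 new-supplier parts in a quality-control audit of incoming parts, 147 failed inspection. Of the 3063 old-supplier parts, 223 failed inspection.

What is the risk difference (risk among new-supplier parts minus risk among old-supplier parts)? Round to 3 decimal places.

risk, new-supplier parts = 147/1489 = 0.0987
risk, old-supplier parts = 223/3063 = 0.0728
risk difference = 0.0987 − 0.0728 = 0.026

RD: 0.026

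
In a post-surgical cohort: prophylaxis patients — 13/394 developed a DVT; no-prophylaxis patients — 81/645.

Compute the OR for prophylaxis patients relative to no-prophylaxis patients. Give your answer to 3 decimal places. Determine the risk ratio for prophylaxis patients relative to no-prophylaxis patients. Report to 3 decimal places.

OR = 0.238; RR = 0.263

odds, prophylaxis patients = 13/381 = 0.03412
odds, no-prophylaxis patients = 81/564 = 0.14362
OR = 0.03412 / 0.14362 = 0.238
risk, prophylaxis patients = 13/394 = 0.03299
risk, no-prophylaxis patients = 81/645 = 0.12558
RR = 0.03299 / 0.12558 = 0.263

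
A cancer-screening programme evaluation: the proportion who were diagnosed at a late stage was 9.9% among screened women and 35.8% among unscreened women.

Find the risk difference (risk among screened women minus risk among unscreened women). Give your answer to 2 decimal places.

risk difference = 0.0990 − 0.3580 = -0.26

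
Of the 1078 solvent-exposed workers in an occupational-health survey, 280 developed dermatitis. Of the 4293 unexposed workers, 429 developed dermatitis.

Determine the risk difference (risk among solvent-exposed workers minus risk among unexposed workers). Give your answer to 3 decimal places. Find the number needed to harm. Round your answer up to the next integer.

risk, solvent-exposed workers = 280/1078 = 0.2597
risk, unexposed workers = 429/4293 = 0.0999
risk difference = 0.2597 − 0.0999 = 0.160
absolute risk difference = 0.159810
1 / 0.159810 = 6.257 → round up → 7

RD = 0.160; NNH = 7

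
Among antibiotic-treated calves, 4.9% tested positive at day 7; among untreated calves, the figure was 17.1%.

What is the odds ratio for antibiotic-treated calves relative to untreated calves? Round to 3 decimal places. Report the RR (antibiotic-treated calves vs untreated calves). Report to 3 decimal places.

odds, antibiotic-treated calves = 0.04900/0.95100 = 0.05152
odds, untreated calves = 0.17100/0.82900 = 0.20627
OR = 0.05152 / 0.20627 = 0.250
RR = 0.04900 / 0.17100 = 0.287

OR = 0.250; RR = 0.287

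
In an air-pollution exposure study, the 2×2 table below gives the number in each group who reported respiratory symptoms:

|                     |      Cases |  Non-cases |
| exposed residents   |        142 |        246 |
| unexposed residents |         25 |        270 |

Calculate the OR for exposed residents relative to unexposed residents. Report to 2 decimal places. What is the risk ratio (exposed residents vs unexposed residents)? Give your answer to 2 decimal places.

OR = (142 × 270) / (246 × 25) = 38340/6150 ≈ 6.23
risk, exposed residents = 142/388 = 0.3660
risk, unexposed residents = 25/295 = 0.0847
RR = 0.3660 / 0.0847 = 4.32

OR = 6.23; RR = 4.32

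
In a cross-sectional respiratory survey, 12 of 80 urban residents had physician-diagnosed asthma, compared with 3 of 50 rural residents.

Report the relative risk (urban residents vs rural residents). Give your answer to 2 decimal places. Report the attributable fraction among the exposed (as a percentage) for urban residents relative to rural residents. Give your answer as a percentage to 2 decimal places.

RR = 2.50; AR% = 60.00%

risk, urban residents = 12/80 = 0.1500
risk, rural residents = 3/50 = 0.0600
RR = 0.1500 / 0.0600 = 2.50
AR% = (0.1500 − 0.0600) / 0.1500 = 0.6000 → 60.00%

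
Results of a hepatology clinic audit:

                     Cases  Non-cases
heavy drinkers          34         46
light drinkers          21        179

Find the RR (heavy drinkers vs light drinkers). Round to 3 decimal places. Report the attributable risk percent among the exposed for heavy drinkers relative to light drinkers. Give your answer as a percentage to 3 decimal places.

risk, heavy drinkers = 34/80 = 0.4250
risk, light drinkers = 21/200 = 0.1050
RR = 0.4250 / 0.1050 = 4.048
AR% = (0.4250 − 0.1050) / 0.4250 = 0.7529 → 75.294%

RR = 4.048; AR% = 75.294%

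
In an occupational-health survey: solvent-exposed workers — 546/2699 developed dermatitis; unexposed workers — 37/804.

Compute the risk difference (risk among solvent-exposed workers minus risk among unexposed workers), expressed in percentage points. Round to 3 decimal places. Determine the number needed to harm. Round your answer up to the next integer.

RD = 15.628; NNH = 7

risk, solvent-exposed workers = 546/2699 = 0.20230
risk, unexposed workers = 37/804 = 0.04602
risk difference = 0.20230 − 0.04602 = 0.15628 → 15.628 percentage points
absolute risk difference = 0.156277
1 / 0.156277 = 6.399 → round up → 7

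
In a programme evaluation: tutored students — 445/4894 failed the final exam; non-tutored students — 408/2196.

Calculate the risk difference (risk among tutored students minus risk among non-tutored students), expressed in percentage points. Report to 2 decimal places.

RD = -9.49

risk, tutored students = 445/4894 = 0.0909
risk, non-tutored students = 408/2196 = 0.1858
risk difference = 0.0909 − 0.1858 = -0.0949 → -9.49 percentage points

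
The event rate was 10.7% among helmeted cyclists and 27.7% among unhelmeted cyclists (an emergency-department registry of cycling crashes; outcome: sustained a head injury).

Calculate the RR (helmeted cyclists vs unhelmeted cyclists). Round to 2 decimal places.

RR = 0.1070 / 0.2770 = 0.39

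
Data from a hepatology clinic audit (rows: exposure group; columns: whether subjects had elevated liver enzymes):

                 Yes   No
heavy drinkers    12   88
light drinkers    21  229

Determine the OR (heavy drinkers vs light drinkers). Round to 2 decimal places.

odds, heavy drinkers = 12/88 = 0.1364
odds, light drinkers = 21/229 = 0.0917
OR = 0.1364 / 0.0917 = 1.49

OR = 1.49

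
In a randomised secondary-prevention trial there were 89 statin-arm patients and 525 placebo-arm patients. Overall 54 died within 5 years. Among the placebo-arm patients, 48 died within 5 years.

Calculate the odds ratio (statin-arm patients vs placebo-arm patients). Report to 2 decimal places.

0.72

statin-arm patients with the outcome: 54 − 48 = 6
statin-arm patients without the outcome: 89 − 6 = 83
placebo-arm patients without the outcome: 525 − 48 = 477
OR = (6 × 477) / (83 × 48) = 2862/3984 ≈ 0.72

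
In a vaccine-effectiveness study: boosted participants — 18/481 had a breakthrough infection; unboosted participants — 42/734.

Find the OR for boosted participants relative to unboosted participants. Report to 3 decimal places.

OR = 0.641

odds, boosted participants = 18/463 = 0.03888
odds, unboosted participants = 42/692 = 0.06069
OR = 0.03888 / 0.06069 = 0.641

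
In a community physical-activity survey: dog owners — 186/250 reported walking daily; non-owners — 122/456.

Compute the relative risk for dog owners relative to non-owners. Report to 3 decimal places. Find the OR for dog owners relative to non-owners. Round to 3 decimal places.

RR = 2.781; OR = 7.956

risk, dog owners = 186/250 = 0.7440
risk, non-owners = 122/456 = 0.2675
RR = 0.7440 / 0.2675 = 2.781
OR = (186 × 334) / (64 × 122) = 62124/7808 ≈ 7.956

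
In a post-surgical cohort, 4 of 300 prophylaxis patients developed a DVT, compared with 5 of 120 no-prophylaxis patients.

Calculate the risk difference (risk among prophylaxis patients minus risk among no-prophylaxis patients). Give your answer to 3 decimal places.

RD ≈ -0.028

risk, prophylaxis patients = 4/300 = 0.01333
risk, no-prophylaxis patients = 5/120 = 0.04167
risk difference = 0.01333 − 0.04167 = -0.028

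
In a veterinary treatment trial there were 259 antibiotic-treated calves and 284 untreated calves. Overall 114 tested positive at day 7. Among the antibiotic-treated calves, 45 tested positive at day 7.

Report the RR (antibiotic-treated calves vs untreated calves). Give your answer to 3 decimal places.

0.715

antibiotic-treated calves without the outcome: 259 − 45 = 214
untreated calves with the outcome: 114 − 45 = 69
untreated calves without the outcome: 284 − 69 = 215
risk, antibiotic-treated calves = 45/259 = 0.1737
risk, untreated calves = 69/284 = 0.2430
RR = 0.1737 / 0.2430 = 0.715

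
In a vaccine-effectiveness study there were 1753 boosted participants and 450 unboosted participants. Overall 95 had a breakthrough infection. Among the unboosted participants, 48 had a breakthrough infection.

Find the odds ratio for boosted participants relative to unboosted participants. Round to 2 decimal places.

0.23

boosted participants with the outcome: 95 − 48 = 47
boosted participants without the outcome: 1753 − 47 = 1706
unboosted participants without the outcome: 450 − 48 = 402
odds, boosted participants = 47/1706 = 0.02755
odds, unboosted participants = 48/402 = 0.11940
OR = 0.02755 / 0.11940 = 0.23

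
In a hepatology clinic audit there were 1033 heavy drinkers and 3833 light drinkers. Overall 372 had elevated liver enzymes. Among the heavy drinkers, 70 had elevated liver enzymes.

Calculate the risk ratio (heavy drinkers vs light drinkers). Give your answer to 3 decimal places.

heavy drinkers without the outcome: 1033 − 70 = 963
light drinkers with the outcome: 372 − 70 = 302
light drinkers without the outcome: 3833 − 302 = 3531
risk, heavy drinkers = 70/1033 = 0.0678
risk, light drinkers = 302/3833 = 0.0788
RR = 0.0678 / 0.0788 = 0.860

0.860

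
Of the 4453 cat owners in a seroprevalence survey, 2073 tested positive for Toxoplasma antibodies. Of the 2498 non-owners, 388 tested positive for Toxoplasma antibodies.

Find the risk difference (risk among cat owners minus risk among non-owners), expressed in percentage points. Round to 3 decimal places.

31.020

risk, cat owners = 2073/4453 = 0.4655
risk, non-owners = 388/2498 = 0.1553
risk difference = 0.4655 − 0.1553 = 0.3102 → 31.020 percentage points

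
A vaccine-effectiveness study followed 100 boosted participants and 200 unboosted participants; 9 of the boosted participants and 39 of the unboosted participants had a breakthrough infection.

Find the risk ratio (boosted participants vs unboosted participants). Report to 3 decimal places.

risk, boosted participants = 9/100 = 0.0900
risk, unboosted participants = 39/200 = 0.1950
RR = 0.0900 / 0.1950 = 0.462

RR ≈ 0.462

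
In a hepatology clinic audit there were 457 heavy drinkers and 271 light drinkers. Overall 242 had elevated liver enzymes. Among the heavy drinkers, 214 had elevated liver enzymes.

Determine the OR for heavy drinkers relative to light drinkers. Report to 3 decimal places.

7.643

heavy drinkers without the outcome: 457 − 214 = 243
light drinkers with the outcome: 242 − 214 = 28
light drinkers without the outcome: 271 − 28 = 243
OR = (214 × 243) / (243 × 28) = 52002/6804 ≈ 7.643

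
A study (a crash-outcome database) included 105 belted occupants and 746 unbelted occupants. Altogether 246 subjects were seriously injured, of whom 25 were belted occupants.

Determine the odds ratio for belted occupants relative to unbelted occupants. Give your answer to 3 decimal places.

belted occupants without the outcome: 105 − 25 = 80
unbelted occupants with the outcome: 246 − 25 = 221
unbelted occupants without the outcome: 746 − 221 = 525
odds, belted occupants = 25/80 = 0.3125
odds, unbelted occupants = 221/525 = 0.4210
OR = 0.3125 / 0.4210 = 0.742

OR = 0.742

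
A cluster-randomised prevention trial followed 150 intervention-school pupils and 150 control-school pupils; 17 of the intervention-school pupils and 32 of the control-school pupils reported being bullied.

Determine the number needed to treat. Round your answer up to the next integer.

risk, intervention-school pupils = 17/150 = 0.113333
risk, control-school pupils = 32/150 = 0.213333
absolute risk difference = 0.100000
1 / 0.100000 = 10.000 → round up → 10

NNT: 10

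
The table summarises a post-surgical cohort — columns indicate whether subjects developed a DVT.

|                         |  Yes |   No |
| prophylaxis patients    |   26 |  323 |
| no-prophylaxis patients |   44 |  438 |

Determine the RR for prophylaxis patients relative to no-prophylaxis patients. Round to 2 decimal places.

RR: 0.82

risk, prophylaxis patients = 26/349 = 0.0745
risk, no-prophylaxis patients = 44/482 = 0.0913
RR = 0.0745 / 0.0913 = 0.82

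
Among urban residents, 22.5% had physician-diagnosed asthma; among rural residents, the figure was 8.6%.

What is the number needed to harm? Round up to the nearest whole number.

NNH ≈ 8

absolute risk difference = 0.139000
1 / 0.139000 = 7.194 → round up → 8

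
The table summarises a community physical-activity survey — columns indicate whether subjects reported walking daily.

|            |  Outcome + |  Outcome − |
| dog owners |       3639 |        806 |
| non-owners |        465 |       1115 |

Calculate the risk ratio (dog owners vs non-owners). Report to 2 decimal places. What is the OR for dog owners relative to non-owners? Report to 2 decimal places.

RR = 2.78; OR = 10.83

risk, dog owners = 3639/4445 = 0.8187
risk, non-owners = 465/1580 = 0.2943
RR = 0.8187 / 0.2943 = 2.78
OR = (3639 × 1115) / (806 × 465) = 4057485/374790 ≈ 10.83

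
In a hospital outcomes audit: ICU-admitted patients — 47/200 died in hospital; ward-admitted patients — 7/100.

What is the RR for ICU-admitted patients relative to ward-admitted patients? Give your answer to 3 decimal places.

risk, ICU-admitted patients = 47/200 = 0.2350
risk, ward-admitted patients = 7/100 = 0.0700
RR = 0.2350 / 0.0700 = 3.357

RR ≈ 3.357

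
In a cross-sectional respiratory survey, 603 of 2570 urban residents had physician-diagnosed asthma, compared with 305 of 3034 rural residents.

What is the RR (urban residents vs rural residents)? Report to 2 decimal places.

risk, urban residents = 603/2570 = 0.2346
risk, rural residents = 305/3034 = 0.1005
RR = 0.2346 / 0.1005 = 2.33

RR ≈ 2.33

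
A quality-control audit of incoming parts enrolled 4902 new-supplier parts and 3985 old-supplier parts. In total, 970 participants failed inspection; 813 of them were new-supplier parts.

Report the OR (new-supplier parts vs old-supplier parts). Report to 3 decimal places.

new-supplier parts without the outcome: 4902 − 813 = 4089
old-supplier parts with the outcome: 970 − 813 = 157
old-supplier parts without the outcome: 3985 − 157 = 3828
odds, new-supplier parts = 813/4089 = 0.19883
odds, old-supplier parts = 157/3828 = 0.04101
OR = 0.19883 / 0.04101 = 4.848

4.848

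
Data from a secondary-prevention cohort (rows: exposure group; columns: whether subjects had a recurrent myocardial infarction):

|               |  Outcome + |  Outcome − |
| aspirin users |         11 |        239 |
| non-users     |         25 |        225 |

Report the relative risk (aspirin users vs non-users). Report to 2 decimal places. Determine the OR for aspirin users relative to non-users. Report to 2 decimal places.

risk, aspirin users = 11/250 = 0.04400
risk, non-users = 25/250 = 0.10000
RR = 0.04400 / 0.10000 = 0.44
odds, aspirin users = 11/239 = 0.04603
odds, non-users = 25/225 = 0.11111
OR = 0.04603 / 0.11111 = 0.41

RR = 0.44; OR = 0.41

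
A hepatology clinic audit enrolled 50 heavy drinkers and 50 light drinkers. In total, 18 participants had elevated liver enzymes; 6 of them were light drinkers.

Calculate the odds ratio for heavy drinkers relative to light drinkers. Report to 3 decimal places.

2.316

heavy drinkers with the outcome: 18 − 6 = 12
heavy drinkers without the outcome: 50 − 12 = 38
light drinkers without the outcome: 50 − 6 = 44
OR = (12 × 44) / (38 × 6) = 528/228 ≈ 2.316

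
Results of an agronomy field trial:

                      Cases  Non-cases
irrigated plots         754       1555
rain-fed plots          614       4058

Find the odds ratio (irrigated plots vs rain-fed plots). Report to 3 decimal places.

odds, irrigated plots = 754/1555 = 0.4849
odds, rain-fed plots = 614/4058 = 0.1513
OR = 0.4849 / 0.1513 = 3.205

3.205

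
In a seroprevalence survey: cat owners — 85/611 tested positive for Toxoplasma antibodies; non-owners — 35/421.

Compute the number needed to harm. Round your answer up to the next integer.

18

risk, cat owners = 85/611 = 0.139116
risk, non-owners = 35/421 = 0.083135
absolute risk difference = 0.055981
1 / 0.055981 = 17.863 → round up → 18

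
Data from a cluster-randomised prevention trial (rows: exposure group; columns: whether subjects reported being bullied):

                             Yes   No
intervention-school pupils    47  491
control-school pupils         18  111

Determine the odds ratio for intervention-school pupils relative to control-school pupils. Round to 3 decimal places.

OR = 0.590

odds, intervention-school pupils = 47/491 = 0.0957
odds, control-school pupils = 18/111 = 0.1622
OR = 0.0957 / 0.1622 = 0.590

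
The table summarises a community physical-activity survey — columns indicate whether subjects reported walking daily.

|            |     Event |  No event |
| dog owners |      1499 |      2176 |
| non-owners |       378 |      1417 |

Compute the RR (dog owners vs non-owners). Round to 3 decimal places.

1.937

risk, dog owners = 1499/3675 = 0.4079
risk, non-owners = 378/1795 = 0.2106
RR = 0.4079 / 0.2106 = 1.937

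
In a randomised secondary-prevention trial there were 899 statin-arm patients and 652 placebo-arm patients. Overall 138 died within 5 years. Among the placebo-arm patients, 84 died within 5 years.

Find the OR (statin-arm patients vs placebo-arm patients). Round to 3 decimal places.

statin-arm patients with the outcome: 138 − 84 = 54
statin-arm patients without the outcome: 899 − 54 = 845
placebo-arm patients without the outcome: 652 − 84 = 568
odds, statin-arm patients = 54/845 = 0.0639
odds, placebo-arm patients = 84/568 = 0.1479
OR = 0.0639 / 0.1479 = 0.432

0.432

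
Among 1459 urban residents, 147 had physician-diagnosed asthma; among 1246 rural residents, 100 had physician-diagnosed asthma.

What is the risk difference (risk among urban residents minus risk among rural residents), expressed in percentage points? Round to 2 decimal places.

risk, urban residents = 147/1459 = 0.1008
risk, rural residents = 100/1246 = 0.0803
risk difference = 0.1008 − 0.0803 = 0.0205 → 2.05 percentage points

2.05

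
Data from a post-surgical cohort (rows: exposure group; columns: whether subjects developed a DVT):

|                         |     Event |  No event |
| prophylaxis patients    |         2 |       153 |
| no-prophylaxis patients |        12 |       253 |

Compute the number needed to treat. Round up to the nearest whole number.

risk, prophylaxis patients = 2/155 = 0.012903
risk, no-prophylaxis patients = 12/265 = 0.045283
absolute risk difference = 0.032380
1 / 0.032380 = 30.883 → round up → 31

NNT = 31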